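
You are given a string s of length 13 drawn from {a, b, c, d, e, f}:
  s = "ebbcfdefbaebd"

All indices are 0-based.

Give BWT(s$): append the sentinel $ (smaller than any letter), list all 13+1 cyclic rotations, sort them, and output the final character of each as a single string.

rank  rotation        last
    0  $ebbcfdefbaebd  d
    1  aebd$ebbcfdefb  b
    2  baebd$ebbcfdef  f
    3  bbcfdefbaebd$e  e
    4  bcfdefbaebd$eb  b
    5  bd$ebbcfdefbae  e
    6  cfdefbaebd$ebb  b
    7  d$ebbcfdefbaeb  b
    8  defbaebd$ebbcf  f
    9  ebbcfdefbaebd$  $
   10  ebd$ebbcfdefba  a
   11  efbaebd$ebbcfd  d
   12  fbaebd$ebbcfde  e
   13  fdefbaebd$ebbc  c

dbfebebbf$adec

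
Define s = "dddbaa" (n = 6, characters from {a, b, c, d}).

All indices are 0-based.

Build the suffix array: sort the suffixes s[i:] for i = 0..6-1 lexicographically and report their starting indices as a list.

rank→(start, suffix):
  0 → (5, 'a')
  1 → (4, 'aa')
  2 → (3, 'baa')
  3 → (2, 'dbaa')
  4 → (1, 'ddbaa')
  5 → (0, 'dddbaa')

[5, 4, 3, 2, 1, 0]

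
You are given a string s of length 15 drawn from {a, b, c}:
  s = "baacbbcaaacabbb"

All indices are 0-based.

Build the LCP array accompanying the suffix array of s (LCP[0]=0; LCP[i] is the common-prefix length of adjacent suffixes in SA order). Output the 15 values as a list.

[0, 2, 3, 1, 1, 2, 0, 1, 1, 2, 2, 1, 0, 2, 1]

rank | idx | suffix
   0 |   7 | aaacabbb
   1 |   8 | aacabbb
   2 |   1 | aacbbcaaacabbb
   3 |  11 | abbb
   4 |   9 | acabbb
   5 |   2 | acbbcaaacabbb
   6 |  14 | b
   7 |   0 | baacbbcaaacabbb
   8 |  13 | bb
   9 |  12 | bbb
  10 |   4 | bbcaaacabbb
  11 |   5 | bcaaacabbb
  12 |   6 | caaacabbb
  13 |  10 | cabbb
  14 |   3 | cbbcaaacabbb

SA = [7, 8, 1, 11, 9, 2, 14, 0, 13, 12, 4, 5, 6, 10, 3]
[i] adj suffixes → lcp
  [1] 7/8 → 2 ('aa')
  [2] 8/1 → 3 ('aac')
  [3] 1/11 → 1 ('a')
  [4] 11/9 → 1 ('a')
  [5] 9/2 → 2 ('ac')
  [6] 2/14 → 0 ('')
  [7] 14/0 → 1 ('b')
  [8] 0/13 → 1 ('b')
  [9] 13/12 → 2 ('bb')
  [10] 12/4 → 2 ('bb')
  [11] 4/5 → 1 ('b')
  [12] 5/6 → 0 ('')
  [13] 6/10 → 2 ('ca')
  [14] 10/3 → 1 ('c')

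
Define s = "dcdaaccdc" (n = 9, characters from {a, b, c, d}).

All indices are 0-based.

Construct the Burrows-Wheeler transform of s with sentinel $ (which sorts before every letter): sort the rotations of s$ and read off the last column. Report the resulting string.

cdadadccc$

rank  rotation    last
    0  $dcdaaccdc  c
    1  aaccdc$dcd  d
    2  accdc$dcda  a
    3  c$dcdaaccd  d
    4  ccdc$dcdaa  a
    5  cdaaccdc$d  d
    6  cdc$dcdaac  c
    7  daaccdc$dc  c
    8  dc$dcdaacc  c
    9  dcdaaccdc$  $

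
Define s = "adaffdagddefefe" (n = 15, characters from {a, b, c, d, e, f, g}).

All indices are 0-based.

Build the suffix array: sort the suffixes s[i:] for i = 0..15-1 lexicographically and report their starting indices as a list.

[0, 2, 6, 1, 5, 8, 9, 14, 12, 10, 4, 13, 11, 3, 7]

rank | idx | suffix
   0 |   0 | adaffdagddefefe
   1 |   2 | affdagddefefe
   2 |   6 | agddefefe
   3 |   1 | daffdagddefefe
   4 |   5 | dagddefefe
   5 |   8 | ddefefe
   6 |   9 | defefe
   7 |  14 | e
   8 |  12 | efe
   9 |  10 | efefe
  10 |   4 | fdagddefefe
  11 |  13 | fe
  12 |  11 | fefe
  13 |   3 | ffdagddefefe
  14 |   7 | gddefefe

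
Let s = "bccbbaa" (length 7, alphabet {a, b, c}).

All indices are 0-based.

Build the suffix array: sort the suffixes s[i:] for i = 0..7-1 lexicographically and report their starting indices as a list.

[6, 5, 4, 3, 0, 2, 1]

rank→(start, suffix):
  0 → (6, 'a')
  1 → (5, 'aa')
  2 → (4, 'baa')
  3 → (3, 'bbaa')
  4 → (0, 'bccbbaa')
  5 → (2, 'cbbaa')
  6 → (1, 'ccbbaa')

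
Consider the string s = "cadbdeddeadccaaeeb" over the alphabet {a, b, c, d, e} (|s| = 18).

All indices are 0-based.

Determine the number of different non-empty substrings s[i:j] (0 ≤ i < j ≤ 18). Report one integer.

155

rank | idx | suffix
   0 |  13 | aaeeb
   1 |   1 | adbdeddeadccaaeeb
   2 |   9 | adccaaeeb
   3 |  14 | aeeb
   4 |  17 | b
   5 |   3 | bdeddeadccaaeeb
   6 |  12 | caaeeb
   7 |   0 | cadbdeddeadccaaeeb
   8 |  11 | ccaaeeb
   9 |   2 | dbdeddeadccaaeeb
  10 |  10 | dccaaeeb
  11 |   6 | ddeadccaaeeb
  12 |   7 | deadccaaeeb
  13 |   4 | deddeadccaaeeb
  14 |   8 | eadccaaeeb
  15 |  16 | eb
  16 |   5 | eddeadccaaeeb
  17 |  15 | eeb

SA = [13, 1, 9, 14, 17, 3, 12, 0, 11, 2, 10, 6, 7, 4, 8, 16, 5, 15]
[i] adj suffixes → lcp
  [1] 13/1 → 1 ('a')
  [2] 1/9 → 2 ('ad')
  [3] 9/14 → 1 ('a')
  [4] 14/17 → 0 ('')
  [5] 17/3 → 1 ('b')
  [6] 3/12 → 0 ('')
  [7] 12/0 → 2 ('ca')
  [8] 0/11 → 1 ('c')
  [9] 11/2 → 0 ('')
  [10] 2/10 → 1 ('d')
  [11] 10/6 → 1 ('d')
  [12] 6/7 → 1 ('d')
  [13] 7/4 → 2 ('de')
  [14] 4/8 → 0 ('')
  [15] 8/16 → 1 ('e')
  [16] 16/5 → 1 ('e')
  [17] 5/15 → 1 ('e')

n(n+1)/2 = 18·19/2 = 171
Σ LCP = 0 + 1 + 2 + 1 + 0 + 1 + 0 + 2 + 1 + 0 + 1 + 1 + 1 + 2 + 0 + 1 + 1 + 1 = 16
distinct = 171 − 16 = 155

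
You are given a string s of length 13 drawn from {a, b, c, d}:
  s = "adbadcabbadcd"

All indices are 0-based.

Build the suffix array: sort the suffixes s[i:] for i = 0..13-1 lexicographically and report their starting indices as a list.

rank→(start, suffix):
  0 → (6, 'abbadcd')
  1 → (0, 'adbadcabbadcd')
  2 → (3, 'adcabbadcd')
  3 → (9, 'adcd')
  4 → (2, 'badcabbadcd')
  5 → (8, 'badcd')
  6 → (7, 'bbadcd')
  7 → (5, 'cabbadcd')
  8 → (11, 'cd')
  9 → (12, 'd')
  10 → (1, 'dbadcabbadcd')
  11 → (4, 'dcabbadcd')
  12 → (10, 'dcd')

[6, 0, 3, 9, 2, 8, 7, 5, 11, 12, 1, 4, 10]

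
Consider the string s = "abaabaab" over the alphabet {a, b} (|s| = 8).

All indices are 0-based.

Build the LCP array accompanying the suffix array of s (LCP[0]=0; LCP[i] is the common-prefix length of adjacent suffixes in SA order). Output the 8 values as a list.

[0, 3, 1, 2, 5, 0, 1, 4]

sorted suffixes:
  #0 SA[0]=5  'aab'
  #1 SA[1]=2  'aabaab'
  #2 SA[2]=6  'ab'
  #3 SA[3]=3  'abaab'
  #4 SA[4]=0  'abaabaab'
  #5 SA[5]=7  'b'
  #6 SA[6]=4  'baab'
  #7 SA[7]=1  'baabaab'

SA = [5, 2, 6, 3, 0, 7, 4, 1]
rank  pair      lcp
   1  s[5:],s[2:]  3  'aab'
   2  s[2:],s[6:]  1  'a'
   3  s[6:],s[3:]  2  'ab'
   4  s[3:],s[0:]  5  'abaab'
   5  s[0:],s[7:]  0  ''
   6  s[7:],s[4:]  1  'b'
   7  s[4:],s[1:]  4  'baab'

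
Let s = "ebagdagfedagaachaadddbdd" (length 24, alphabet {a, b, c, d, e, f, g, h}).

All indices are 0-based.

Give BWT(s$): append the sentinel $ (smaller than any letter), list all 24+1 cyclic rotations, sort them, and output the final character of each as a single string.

dghaadbdedadegdbda$fgaaac

rank  rotation                   last
    0  $ebagdagfedagaachaadddbdd  d
    1  aachaadddbdd$ebagdagfedag  g
    2  aadddbdd$ebagdagfedagaach  h
    3  achaadddbdd$ebagdagfedaga  a
    4  adddbdd$ebagdagfedagaacha  a
    5  agaachaadddbdd$ebagdagfed  d
    6  agdagfedagaachaadddbdd$eb  b
    7  agfedagaachaadddbdd$ebagd  d
    8  bagdagfedagaachaadddbdd$e  e
    9  bdd$ebagdagfedagaachaaddd  d
   10  chaadddbdd$ebagdagfedagaa  a
   11  d$ebagdagfedagaachaadddbd  d
   12  dagaachaadddbdd$ebagdagfe  e
   13  dagfedagaachaadddbdd$ebag  g
   14  dbdd$ebagdagfedagaachaadd  d
   15  dd$ebagdagfedagaachaadddb  b
   16  ddbdd$ebagdagfedagaachaad  d
   17  dddbdd$ebagdagfedagaachaa  a
   18  ebagdagfedagaachaadddbdd$  $
   19  edagaachaadddbdd$ebagdagf  f
   20  fedagaachaadddbdd$ebagdag  g
   21  gaachaadddbdd$ebagdagfeda  a
   22  gdagfedagaachaadddbdd$eba  a
   23  gfedagaachaadddbdd$ebagda  a
   24  haadddbdd$ebagdagfedagaac  c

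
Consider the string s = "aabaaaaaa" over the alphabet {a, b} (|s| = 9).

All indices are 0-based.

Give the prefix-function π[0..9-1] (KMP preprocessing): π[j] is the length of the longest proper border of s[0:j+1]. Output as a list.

[0, 1, 0, 1, 2, 2, 2, 2, 2]

π[0] = 0
j=1 s[j]='a': π[1]=1 (border 'a')
j=2 s[j]='b': k: 1→0; π[2]=0 (border '')
j=3 s[j]='a': π[3]=1 (border 'a')
j=4 s[j]='a': π[4]=2 (border 'aa')
j=5 s[j]='a': k: 2→1; π[5]=2 (border 'aa')
j=6 s[j]='a': k: 2→1; π[6]=2 (border 'aa')
j=7 s[j]='a': k: 2→1; π[7]=2 (border 'aa')
j=8 s[j]='a': k: 2→1; π[8]=2 (border 'aa')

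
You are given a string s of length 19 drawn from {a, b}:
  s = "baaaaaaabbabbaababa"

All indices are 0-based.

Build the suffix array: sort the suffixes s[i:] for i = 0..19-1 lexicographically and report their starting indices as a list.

rank | idx | suffix
   0 |  18 | a
   1 |   1 | aaaaaaabbabbaababa
   2 |   2 | aaaaaabbabbaababa
   3 |   3 | aaaaabbabbaababa
   4 |   4 | aaaabbabbaababa
   5 |   5 | aaabbabbaababa
   6 |  13 | aababa
   7 |   6 | aabbabbaababa
   8 |  16 | aba
   9 |  14 | ababa
  10 |  10 | abbaababa
  11 |   7 | abbabbaababa
  12 |  17 | ba
  13 |   0 | baaaaaaabbabbaababa
  14 |  12 | baababa
  15 |  15 | baba
  16 |   9 | babbaababa
  17 |  11 | bbaababa
  18 |   8 | bbabbaababa

[18, 1, 2, 3, 4, 5, 13, 6, 16, 14, 10, 7, 17, 0, 12, 15, 9, 11, 8]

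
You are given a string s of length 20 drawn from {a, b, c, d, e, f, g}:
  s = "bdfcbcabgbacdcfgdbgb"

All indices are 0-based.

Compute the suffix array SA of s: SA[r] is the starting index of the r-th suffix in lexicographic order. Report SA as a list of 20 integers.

[6, 10, 19, 9, 4, 0, 17, 7, 5, 3, 11, 13, 16, 12, 1, 2, 14, 18, 8, 15]

rank | idx | suffix
   0 |   6 | abgbacdcfgdbgb
   1 |  10 | acdcfgdbgb
   2 |  19 | b
   3 |   9 | bacdcfgdbgb
   4 |   4 | bcabgbacdcfgdbgb
   5 |   0 | bdfcbcabgbacdcfgdbgb
   6 |  17 | bgb
   7 |   7 | bgbacdcfgdbgb
   8 |   5 | cabgbacdcfgdbgb
   9 |   3 | cbcabgbacdcfgdbgb
  10 |  11 | cdcfgdbgb
  11 |  13 | cfgdbgb
  12 |  16 | dbgb
  13 |  12 | dcfgdbgb
  14 |   1 | dfcbcabgbacdcfgdbgb
  15 |   2 | fcbcabgbacdcfgdbgb
  16 |  14 | fgdbgb
  17 |  18 | gb
  18 |   8 | gbacdcfgdbgb
  19 |  15 | gdbgb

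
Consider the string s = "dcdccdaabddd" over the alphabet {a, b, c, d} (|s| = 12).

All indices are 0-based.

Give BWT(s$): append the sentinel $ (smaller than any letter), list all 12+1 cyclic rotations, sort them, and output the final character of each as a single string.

ddaadcddcc$db

rank  rotation       last
    0  $dcdccdaabddd  d
    1  aabddd$dcdccd  d
    2  abddd$dcdccda  a
    3  bddd$dcdccdaa  a
    4  ccdaabddd$dcd  d
    5  cdaabddd$dcdc  c
    6  cdccdaabddd$d  d
    7  d$dcdccdaabdd  d
    8  daabddd$dcdcc  c
    9  dccdaabddd$dc  c
   10  dcdccdaabddd$  $
   11  dd$dcdccdaabd  d
   12  ddd$dcdccdaab  b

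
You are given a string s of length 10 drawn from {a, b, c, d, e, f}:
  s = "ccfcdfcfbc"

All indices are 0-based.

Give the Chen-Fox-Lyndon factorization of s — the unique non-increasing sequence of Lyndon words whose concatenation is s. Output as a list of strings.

["ccfcdfcf", "bc"]

emit factor 1: 'ccfcdfcf' (i=0, period=8)
emit factor 2: 'bc' (i=8, period=2)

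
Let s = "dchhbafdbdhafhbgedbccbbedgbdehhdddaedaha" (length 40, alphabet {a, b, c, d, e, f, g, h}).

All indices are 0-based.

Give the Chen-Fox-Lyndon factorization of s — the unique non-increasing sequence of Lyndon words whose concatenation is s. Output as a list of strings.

emit factor 1: 'd' (i=0, period=1)
emit factor 2: 'chh' (i=1, period=3)
emit factor 3: 'b' (i=4, period=1)
emit factor 4: 'afdbdhafhbgedbccbbedgbdehhddd' (i=5, period=29)
emit factor 5: 'aedah' (i=34, period=5)
emit factor 6: 'a' (i=39, period=1)

["d", "chh", "b", "afdbdhafhbgedbccbbedgbdehhddd", "aedah", "a"]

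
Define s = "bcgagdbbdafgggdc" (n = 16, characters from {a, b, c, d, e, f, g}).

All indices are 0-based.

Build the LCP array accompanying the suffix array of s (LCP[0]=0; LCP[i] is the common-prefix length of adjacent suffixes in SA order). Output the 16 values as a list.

rank | idx | suffix
   0 |   9 | afgggdc
   1 |   3 | agdbbdafgggdc
   2 |   6 | bbdafgggdc
   3 |   0 | bcgagdbbdafgggdc
   4 |   7 | bdafgggdc
   5 |  15 | c
   6 |   1 | cgagdbbdafgggdc
   7 |   8 | dafgggdc
   8 |   5 | dbbdafgggdc
   9 |  14 | dc
  10 |  10 | fgggdc
  11 |   2 | gagdbbdafgggdc
  12 |   4 | gdbbdafgggdc
  13 |  13 | gdc
  14 |  12 | ggdc
  15 |  11 | gggdc

SA = [9, 3, 6, 0, 7, 15, 1, 8, 5, 14, 10, 2, 4, 13, 12, 11]
[i] adj suffixes → lcp
  [1] 9/3 → 1 ('a')
  [2] 3/6 → 0 ('')
  [3] 6/0 → 1 ('b')
  [4] 0/7 → 1 ('b')
  [5] 7/15 → 0 ('')
  [6] 15/1 → 1 ('c')
  [7] 1/8 → 0 ('')
  [8] 8/5 → 1 ('d')
  [9] 5/14 → 1 ('d')
  [10] 14/10 → 0 ('')
  [11] 10/2 → 0 ('')
  [12] 2/4 → 1 ('g')
  [13] 4/13 → 2 ('gd')
  [14] 13/12 → 1 ('g')
  [15] 12/11 → 2 ('gg')

[0, 1, 0, 1, 1, 0, 1, 0, 1, 1, 0, 0, 1, 2, 1, 2]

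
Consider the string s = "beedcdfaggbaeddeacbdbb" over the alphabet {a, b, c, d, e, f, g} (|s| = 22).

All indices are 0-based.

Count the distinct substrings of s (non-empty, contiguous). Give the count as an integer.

rank | idx | suffix
   0 |  16 | acbdbb
   1 |  11 | aeddeacbdbb
   2 |   7 | aggbaeddeacbdbb
   3 |  21 | b
   4 |  10 | baeddeacbdbb
   5 |  20 | bb
   6 |  18 | bdbb
   7 |   0 | beedcdfaggbaeddeacbdbb
   8 |  17 | cbdbb
   9 |   4 | cdfaggbaeddeacbdbb
  10 |  19 | dbb
  11 |   3 | dcdfaggbaeddeacbdbb
  12 |  13 | ddeacbdbb
  13 |  14 | deacbdbb
  14 |   5 | dfaggbaeddeacbdbb
  15 |  15 | eacbdbb
  16 |   2 | edcdfaggbaeddeacbdbb
  17 |  12 | eddeacbdbb
  18 |   1 | eedcdfaggbaeddeacbdbb
  19 |   6 | faggbaeddeacbdbb
  20 |   9 | gbaeddeacbdbb
  21 |   8 | ggbaeddeacbdbb

SA = [16, 11, 7, 21, 10, 20, 18, 0, 17, 4, 19, 3, 13, 14, 5, 15, 2, 12, 1, 6, 9, 8]
[i] adj suffixes → lcp
  [1] 16/11 → 1 ('a')
  [2] 11/7 → 1 ('a')
  [3] 7/21 → 0 ('')
  [4] 21/10 → 1 ('b')
  [5] 10/20 → 1 ('b')
  [6] 20/18 → 1 ('b')
  [7] 18/0 → 1 ('b')
  [8] 0/17 → 0 ('')
  [9] 17/4 → 1 ('c')
  [10] 4/19 → 0 ('')
  [11] 19/3 → 1 ('d')
  [12] 3/13 → 1 ('d')
  [13] 13/14 → 1 ('d')
  [14] 14/5 → 1 ('d')
  [15] 5/15 → 0 ('')
  [16] 15/2 → 1 ('e')
  [17] 2/12 → 2 ('ed')
  [18] 12/1 → 1 ('e')
  [19] 1/6 → 0 ('')
  [20] 6/9 → 0 ('')
  [21] 9/8 → 1 ('g')

n(n+1)/2 = 22·23/2 = 253
Σ LCP = 0 + 1 + 1 + 0 + 1 + 1 + 1 + 1 + 0 + 1 + 0 + 1 + 1 + 1 + 1 + 0 + 1 + 2 + 1 + 0 + 0 + 1 = 16
distinct = 253 − 16 = 237

237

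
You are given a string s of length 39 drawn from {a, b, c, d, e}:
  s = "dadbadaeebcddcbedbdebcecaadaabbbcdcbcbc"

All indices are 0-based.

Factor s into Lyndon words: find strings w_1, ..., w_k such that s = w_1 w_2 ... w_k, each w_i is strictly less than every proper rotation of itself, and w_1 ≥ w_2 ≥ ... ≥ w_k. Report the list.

emit factor 1: 'd' (i=0, period=1)
emit factor 2: 'adb' (i=1, period=3)
emit factor 3: 'adaeebcddcbedbdebcec' (i=4, period=20)
emit factor 4: 'aad' (i=24, period=3)
emit factor 5: 'aabbbcdcbcbc' (i=27, period=12)

["d", "adb", "adaeebcddcbedbdebcec", "aad", "aabbbcdcbcbc"]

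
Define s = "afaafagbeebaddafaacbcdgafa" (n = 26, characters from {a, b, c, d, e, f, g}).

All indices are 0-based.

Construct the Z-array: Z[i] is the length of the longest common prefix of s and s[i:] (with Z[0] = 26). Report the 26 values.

Z[0]=26
i=1: outside box; Z[1]=0
i=2: outside box; Z[2]=1 scan→box=[2,3)
i=3: outside box; Z[3]=3 scan→box=[3,6)
i=4: min(r-i=2, Z[1]=0)=0; Z[4]=0
i=5: min(r-i=1, Z[2]=1)=1; Z[5]=1
i=6: outside box; Z[6]=0
i=7: outside box; Z[7]=0
i=8: outside box; Z[8]=0
i=9: outside box; Z[9]=0
i=10: outside box; Z[10]=0
i=11: outside box; Z[11]=1 scan→box=[11,12)
i=12: outside box; Z[12]=0
i=13: outside box; Z[13]=0
i=14: outside box; Z[14]=4 scan→box=[14,18)
i=15: min(r-i=3, Z[1]=0)=0; Z[15]=0
i=16: min(r-i=2, Z[2]=1)=1; Z[16]=1
i=17: min(r-i=1, Z[3]=3)=1; Z[17]=1
i=18: outside box; Z[18]=0
i=19: outside box; Z[19]=0
i=20: outside box; Z[20]=0
i=21: outside box; Z[21]=0
i=22: outside box; Z[22]=0
i=23: outside box; Z[23]=3 scan→box=[23,26)
i=24: min(r-i=2, Z[1]=0)=0; Z[24]=0
i=25: min(r-i=1, Z[2]=1)=1; Z[25]=1

[26, 0, 1, 3, 0, 1, 0, 0, 0, 0, 0, 1, 0, 0, 4, 0, 1, 1, 0, 0, 0, 0, 0, 3, 0, 1]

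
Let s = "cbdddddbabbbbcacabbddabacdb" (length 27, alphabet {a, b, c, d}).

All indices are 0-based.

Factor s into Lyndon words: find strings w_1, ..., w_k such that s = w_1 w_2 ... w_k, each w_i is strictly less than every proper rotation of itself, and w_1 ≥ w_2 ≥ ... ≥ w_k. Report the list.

["c", "bddddd", "b", "abbbbcacabbdd", "abacdb"]

emit factor 1: 'c' (i=0, period=1)
emit factor 2: 'bddddd' (i=1, period=6)
emit factor 3: 'b' (i=7, period=1)
emit factor 4: 'abbbbcacabbdd' (i=8, period=13)
emit factor 5: 'abacdb' (i=21, period=6)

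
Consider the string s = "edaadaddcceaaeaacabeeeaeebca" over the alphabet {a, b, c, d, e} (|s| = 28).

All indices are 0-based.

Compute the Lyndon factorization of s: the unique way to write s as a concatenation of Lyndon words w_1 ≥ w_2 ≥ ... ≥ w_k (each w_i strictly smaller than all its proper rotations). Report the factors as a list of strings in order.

emit factor 1: 'e' (i=0, period=1)
emit factor 2: 'd' (i=1, period=1)
emit factor 3: 'aadaddcceaae' (i=2, period=12)
emit factor 4: 'aacabeeeaeebc' (i=14, period=13)
emit factor 5: 'a' (i=27, period=1)

["e", "d", "aadaddcceaae", "aacabeeeaeebc", "a"]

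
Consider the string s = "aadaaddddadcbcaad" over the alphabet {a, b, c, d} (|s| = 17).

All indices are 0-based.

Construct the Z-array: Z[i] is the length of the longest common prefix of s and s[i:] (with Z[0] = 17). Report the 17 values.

[17, 1, 0, 3, 1, 0, 0, 0, 0, 1, 0, 0, 0, 0, 3, 1, 0]

Z[0]=17
i=1: i≥r, start 0; Z[1]=1 grow→box=[1,2)
i=2: i≥r, start 0; Z[2]=0
i=3: i≥r, start 0; Z[3]=3 grow→box=[3,6)
i=4: min(r-i=2, Z[1]=1)=1; Z[4]=1
i=5: min(r-i=1, Z[2]=0)=0; Z[5]=0
i=6: i≥r, start 0; Z[6]=0
i=7: i≥r, start 0; Z[7]=0
i=8: i≥r, start 0; Z[8]=0
i=9: i≥r, start 0; Z[9]=1 grow→box=[9,10)
i=10: i≥r, start 0; Z[10]=0
i=11: i≥r, start 0; Z[11]=0
i=12: i≥r, start 0; Z[12]=0
i=13: i≥r, start 0; Z[13]=0
i=14: i≥r, start 0; Z[14]=3 grow→box=[14,17)
i=15: min(r-i=2, Z[1]=1)=1; Z[15]=1
i=16: min(r-i=1, Z[2]=0)=0; Z[16]=0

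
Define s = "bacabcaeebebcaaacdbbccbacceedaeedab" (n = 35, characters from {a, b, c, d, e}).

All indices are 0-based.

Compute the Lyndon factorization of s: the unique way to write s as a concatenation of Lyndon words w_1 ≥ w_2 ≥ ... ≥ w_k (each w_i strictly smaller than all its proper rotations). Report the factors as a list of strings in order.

emit factor 1: 'b' (i=0, period=1)
emit factor 2: 'ac' (i=1, period=2)
emit factor 3: 'abcaeebebc' (i=3, period=10)
emit factor 4: 'aaacdbbccbacceedaeedab' (i=13, period=22)

["b", "ac", "abcaeebebc", "aaacdbbccbacceedaeedab"]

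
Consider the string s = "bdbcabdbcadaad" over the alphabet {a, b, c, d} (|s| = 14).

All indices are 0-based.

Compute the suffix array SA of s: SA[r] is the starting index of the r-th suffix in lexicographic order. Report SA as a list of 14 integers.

rank | idx | suffix
   0 |  11 | aad
   1 |   4 | abdbcadaad
   2 |  12 | ad
   3 |   9 | adaad
   4 |   2 | bcabdbcadaad
   5 |   7 | bcadaad
   6 |   0 | bdbcabdbcadaad
   7 |   5 | bdbcadaad
   8 |   3 | cabdbcadaad
   9 |   8 | cadaad
  10 |  13 | d
  11 |  10 | daad
  12 |   1 | dbcabdbcadaad
  13 |   6 | dbcadaad

[11, 4, 12, 9, 2, 7, 0, 5, 3, 8, 13, 10, 1, 6]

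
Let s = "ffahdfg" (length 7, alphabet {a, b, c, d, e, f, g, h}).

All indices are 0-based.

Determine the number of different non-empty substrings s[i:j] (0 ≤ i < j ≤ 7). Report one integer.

26

rank | idx | suffix
   0 |   2 | ahdfg
   1 |   4 | dfg
   2 |   1 | fahdfg
   3 |   0 | ffahdfg
   4 |   5 | fg
   5 |   6 | g
   6 |   3 | hdfg

SA = [2, 4, 1, 0, 5, 6, 3]
[i] adj suffixes → lcp
  [1] 2/4 → 0 ('')
  [2] 4/1 → 0 ('')
  [3] 1/0 → 1 ('f')
  [4] 0/5 → 1 ('f')
  [5] 5/6 → 0 ('')
  [6] 6/3 → 0 ('')

n(n+1)/2 = 7·8/2 = 28
Σ LCP = 0 + 0 + 0 + 1 + 1 + 0 + 0 = 2
distinct = 28 − 2 = 26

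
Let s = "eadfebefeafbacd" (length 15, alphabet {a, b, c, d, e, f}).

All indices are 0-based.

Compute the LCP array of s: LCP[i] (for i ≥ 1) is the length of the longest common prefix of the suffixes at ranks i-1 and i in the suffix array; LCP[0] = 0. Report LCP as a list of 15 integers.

rank | idx | suffix
   0 |  12 | acd
   1 |   1 | adfebefeafbacd
   2 |   9 | afbacd
   3 |  11 | bacd
   4 |   5 | befeafbacd
   5 |  13 | cd
   6 |  14 | d
   7 |   2 | dfebefeafbacd
   8 |   0 | eadfebefeafbacd
   9 |   8 | eafbacd
  10 |   4 | ebefeafbacd
  11 |   6 | efeafbacd
  12 |  10 | fbacd
  13 |   7 | feafbacd
  14 |   3 | febefeafbacd

SA = [12, 1, 9, 11, 5, 13, 14, 2, 0, 8, 4, 6, 10, 7, 3]
rank  pair      lcp
   1  s[12:],s[1:]  1  'a'
   2  s[1:],s[9:]  1  'a'
   3  s[9:],s[11:]  0  ''
   4  s[11:],s[5:]  1  'b'
   5  s[5:],s[13:]  0  ''
   6  s[13:],s[14:]  0  ''
   7  s[14:],s[2:]  1  'd'
   8  s[2:],s[0:]  0  ''
   9  s[0:],s[8:]  2  'ea'
  10  s[8:],s[4:]  1  'e'
  11  s[4:],s[6:]  1  'e'
  12  s[6:],s[10:]  0  ''
  13  s[10:],s[7:]  1  'f'
  14  s[7:],s[3:]  2  'fe'

[0, 1, 1, 0, 1, 0, 0, 1, 0, 2, 1, 1, 0, 1, 2]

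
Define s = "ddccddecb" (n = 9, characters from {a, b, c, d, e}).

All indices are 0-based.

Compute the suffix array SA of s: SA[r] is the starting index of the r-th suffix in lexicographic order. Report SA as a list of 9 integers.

sorted suffixes:
  #0 SA[0]=8  'b'
  #1 SA[1]=7  'cb'
  #2 SA[2]=2  'ccddecb'
  #3 SA[3]=3  'cddecb'
  #4 SA[4]=1  'dccddecb'
  #5 SA[5]=0  'ddccddecb'
  #6 SA[6]=4  'ddecb'
  #7 SA[7]=5  'decb'
  #8 SA[8]=6  'ecb'

[8, 7, 2, 3, 1, 0, 4, 5, 6]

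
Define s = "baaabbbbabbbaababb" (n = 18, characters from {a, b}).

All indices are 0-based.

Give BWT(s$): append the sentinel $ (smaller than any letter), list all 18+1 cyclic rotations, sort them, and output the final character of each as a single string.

rank  rotation             last
    0  $baaabbbbabbbaababb  b
    1  aaabbbbabbbaababb$b  b
    2  aababb$baaabbbbabbb  b
    3  aabbbbabbbaababb$ba  a
    4  ababb$baaabbbbabbba  a
    5  abb$baaabbbbabbbaab  b
    6  abbbaababb$baaabbbb  b
    7  abbbbabbbaababb$baa  a
    8  b$baaabbbbabbbaabab  b
    9  baaabbbbabbbaababb$  $
   10  baababb$baaabbbbabb  b
   11  babb$baaabbbbabbbaa  a
   12  babbbaababb$baaabbb  b
   13  bb$baaabbbbabbbaaba  a
   14  bbaababb$baaabbbbab  b
   15  bbabbbaababb$baaabb  b
   16  bbbaababb$baaabbbba  a
   17  bbbabbbaababb$baaab  b
   18  bbbbabbbaababb$baaa  a

bbbaabbab$bababbaba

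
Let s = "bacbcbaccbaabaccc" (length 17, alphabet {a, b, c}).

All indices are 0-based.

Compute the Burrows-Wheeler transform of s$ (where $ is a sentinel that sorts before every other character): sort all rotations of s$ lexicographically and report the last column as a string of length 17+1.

rank  rotation            last
    0  $bacbcbaccbaabaccc  c
    1  aabaccc$bacbcbaccb  b
    2  abaccc$bacbcbaccba  a
    3  acbcbaccbaabaccc$b  b
    4  accbaabaccc$bacbcb  b
    5  accc$bacbcbaccbaab  b
    6  baabaccc$bacbcbacc  c
    7  bacbcbaccbaabaccc$  $
    8  baccbaabaccc$bacbc  c
    9  baccc$bacbcbaccbaa  a
   10  bcbaccbaabaccc$bac  c
   11  c$bacbcbaccbaabacc  c
   12  cbaabaccc$bacbcbac  c
   13  cbaccbaabaccc$bacb  b
   14  cbcbaccbaabaccc$ba  a
   15  cc$bacbcbaccbaabac  c
   16  ccbaabaccc$bacbcba  a
   17  ccc$bacbcbaccbaaba  a

cbabbbc$cacccbacaa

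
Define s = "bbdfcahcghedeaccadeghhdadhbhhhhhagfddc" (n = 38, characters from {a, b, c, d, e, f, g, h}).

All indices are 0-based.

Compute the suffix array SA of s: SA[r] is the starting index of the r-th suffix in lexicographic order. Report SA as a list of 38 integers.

rank→(start, suffix):
  0 → (13, 'accadeghhdadhbhhhhhagfddc')
  1 → (16, 'adeghhdadhbhhhhhagfddc')
  2 → (23, 'adhbhhhhhagfddc')
  3 → (32, 'agfddc')
  4 → (5, 'ahcghedeaccadeghhdadhbhhhhhagfddc')
  5 → (0, 'bbdfcahcghedeaccadeghhdadhbhhhhhagfddc')
  6 → (1, 'bdfcahcghedeaccadeghhdadhbhhhhhagfddc')
  7 → (26, 'bhhhhhagfddc')
  8 → (37, 'c')
  9 → (15, 'cadeghhdadhbhhhhhagfddc')
  10 → (4, 'cahcghedeaccadeghhdadhbhhhhhagfddc')
  11 → (14, 'ccadeghhdadhbhhhhhagfddc')
  12 → (7, 'cghedeaccadeghhdadhbhhhhhagfddc')
  13 → (22, 'dadhbhhhhhagfddc')
  14 → (36, 'dc')
  15 → (35, 'ddc')
  16 → (11, 'deaccadeghhdadhbhhhhhagfddc')
  17 → (17, 'deghhdadhbhhhhhagfddc')
  18 → (2, 'dfcahcghedeaccadeghhdadhbhhhhhagfddc')
  19 → (24, 'dhbhhhhhagfddc')
  20 → (12, 'eaccadeghhdadhbhhhhhagfddc')
  21 → (10, 'edeaccadeghhdadhbhhhhhagfddc')
  22 → (18, 'eghhdadhbhhhhhagfddc')
  23 → (3, 'fcahcghedeaccadeghhdadhbhhhhhagfddc')
  24 → (34, 'fddc')
  25 → (33, 'gfddc')
  26 → (8, 'ghedeaccadeghhdadhbhhhhhagfddc')
  27 → (19, 'ghhdadhbhhhhhagfddc')
  28 → (31, 'hagfddc')
  29 → (25, 'hbhhhhhagfddc')
  30 → (6, 'hcghedeaccadeghhdadhbhhhhhagfddc')
  31 → (21, 'hdadhbhhhhhagfddc')
  32 → (9, 'hedeaccadeghhdadhbhhhhhagfddc')
  33 → (30, 'hhagfddc')
  34 → (20, 'hhdadhbhhhhhagfddc')
  35 → (29, 'hhhagfddc')
  36 → (28, 'hhhhagfddc')
  37 → (27, 'hhhhhagfddc')

[13, 16, 23, 32, 5, 0, 1, 26, 37, 15, 4, 14, 7, 22, 36, 35, 11, 17, 2, 24, 12, 10, 18, 3, 34, 33, 8, 19, 31, 25, 6, 21, 9, 30, 20, 29, 28, 27]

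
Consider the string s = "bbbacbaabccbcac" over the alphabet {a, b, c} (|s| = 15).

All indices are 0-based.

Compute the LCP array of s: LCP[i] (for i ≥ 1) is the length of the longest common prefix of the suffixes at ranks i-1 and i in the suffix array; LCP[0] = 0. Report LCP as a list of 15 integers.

[0, 1, 1, 2, 0, 2, 1, 2, 1, 2, 0, 1, 1, 2, 1]

sorted suffixes:
  #0 SA[0]=6  'aabccbcac'
  #1 SA[1]=7  'abccbcac'
  #2 SA[2]=13  'ac'
  #3 SA[3]=3  'acbaabccbcac'
  #4 SA[4]=5  'baabccbcac'
  #5 SA[5]=2  'bacbaabccbcac'
  #6 SA[6]=1  'bbacbaabccbcac'
  #7 SA[7]=0  'bbbacbaabccbcac'
  #8 SA[8]=11  'bcac'
  #9 SA[9]=8  'bccbcac'
  #10 SA[10]=14  'c'
  #11 SA[11]=12  'cac'
  #12 SA[12]=4  'cbaabccbcac'
  #13 SA[13]=10  'cbcac'
  #14 SA[14]=9  'ccbcac'

SA = [6, 7, 13, 3, 5, 2, 1, 0, 11, 8, 14, 12, 4, 10, 9]
rank  pair      lcp
   1  s[6:],s[7:]  1  'a'
   2  s[7:],s[13:]  1  'a'
   3  s[13:],s[3:]  2  'ac'
   4  s[3:],s[5:]  0  ''
   5  s[5:],s[2:]  2  'ba'
   6  s[2:],s[1:]  1  'b'
   7  s[1:],s[0:]  2  'bb'
   8  s[0:],s[11:]  1  'b'
   9  s[11:],s[8:]  2  'bc'
  10  s[8:],s[14:]  0  ''
  11  s[14:],s[12:]  1  'c'
  12  s[12:],s[4:]  1  'c'
  13  s[4:],s[10:]  2  'cb'
  14  s[10:],s[9:]  1  'c'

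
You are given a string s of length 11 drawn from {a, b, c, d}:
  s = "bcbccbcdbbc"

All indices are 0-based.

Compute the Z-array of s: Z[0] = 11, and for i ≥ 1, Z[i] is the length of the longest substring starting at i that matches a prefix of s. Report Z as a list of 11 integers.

[11, 0, 2, 0, 0, 2, 0, 0, 1, 2, 0]

Z[0]=11
i=1: fresh scan; Z[1]=0
i=2: fresh scan; Z[2]=2 extend→box=[2,4)
i=3: min(r-i=1, Z[1]=0)=0; Z[3]=0
i=4: fresh scan; Z[4]=0
i=5: fresh scan; Z[5]=2 extend→box=[5,7)
i=6: min(r-i=1, Z[1]=0)=0; Z[6]=0
i=7: fresh scan; Z[7]=0
i=8: fresh scan; Z[8]=1 extend→box=[8,9)
i=9: fresh scan; Z[9]=2 extend→box=[9,11)
i=10: min(r-i=1, Z[1]=0)=0; Z[10]=0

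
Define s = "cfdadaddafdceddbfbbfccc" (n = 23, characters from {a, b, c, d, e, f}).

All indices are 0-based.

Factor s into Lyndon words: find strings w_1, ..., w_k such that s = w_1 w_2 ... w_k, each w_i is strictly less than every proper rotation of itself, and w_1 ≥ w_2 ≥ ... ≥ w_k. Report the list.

["cfd", "adaddafdceddbfbbfccc"]

emit factor 1: 'cfd' (i=0, period=3)
emit factor 2: 'adaddafdceddbfbbfccc' (i=3, period=20)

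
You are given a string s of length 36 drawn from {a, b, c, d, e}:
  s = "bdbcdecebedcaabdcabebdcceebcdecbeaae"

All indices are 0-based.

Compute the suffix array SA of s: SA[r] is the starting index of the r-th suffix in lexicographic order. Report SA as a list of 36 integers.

sorted suffixes:
  #0 SA[0]=12  'aabdcabebdcceebcdecbeaae'
  #1 SA[1]=33  'aae'
  #2 SA[2]=13  'abdcabebdcceebcdecbeaae'
  #3 SA[3]=17  'abebdcceebcdecbeaae'
  #4 SA[4]=34  'ae'
  #5 SA[5]=26  'bcdecbeaae'
  #6 SA[6]=2  'bcdecebedcaabdcabebdcceebcdecbeaae'
  #7 SA[7]=0  'bdbcdecebedcaabdcabebdcceebcdecbeaae'
  #8 SA[8]=14  'bdcabebdcceebcdecbeaae'
  #9 SA[9]=20  'bdcceebcdecbeaae'
  #10 SA[10]=31  'beaae'
  #11 SA[11]=18  'bebdcceebcdecbeaae'
  #12 SA[12]=8  'bedcaabdcabebdcceebcdecbeaae'
  #13 SA[13]=11  'caabdcabebdcceebcdecbeaae'
  #14 SA[14]=16  'cabebdcceebcdecbeaae'
  #15 SA[15]=30  'cbeaae'
  #16 SA[16]=22  'cceebcdecbeaae'
  #17 SA[17]=27  'cdecbeaae'
  #18 SA[18]=3  'cdecebedcaabdcabebdcceebcdecbeaae'
  #19 SA[19]=6  'cebedcaabdcabebdcceebcdecbeaae'
  #20 SA[20]=23  'ceebcdecbeaae'
  #21 SA[21]=1  'dbcdecebedcaabdcabebdcceebcdecbeaae'
  #22 SA[22]=10  'dcaabdcabebdcceebcdecbeaae'
  #23 SA[23]=15  'dcabebdcceebcdecbeaae'
  #24 SA[24]=21  'dcceebcdecbeaae'
  #25 SA[25]=28  'decbeaae'
  #26 SA[26]=4  'decebedcaabdcabebdcceebcdecbeaae'
  #27 SA[27]=35  'e'
  #28 SA[28]=32  'eaae'
  #29 SA[29]=25  'ebcdecbeaae'
  #30 SA[30]=19  'ebdcceebcdecbeaae'
  #31 SA[31]=7  'ebedcaabdcabebdcceebcdecbeaae'
  #32 SA[32]=29  'ecbeaae'
  #33 SA[33]=5  'ecebedcaabdcabebdcceebcdecbeaae'
  #34 SA[34]=9  'edcaabdcabebdcceebcdecbeaae'
  #35 SA[35]=24  'eebcdecbeaae'

[12, 33, 13, 17, 34, 26, 2, 0, 14, 20, 31, 18, 8, 11, 16, 30, 22, 27, 3, 6, 23, 1, 10, 15, 21, 28, 4, 35, 32, 25, 19, 7, 29, 5, 9, 24]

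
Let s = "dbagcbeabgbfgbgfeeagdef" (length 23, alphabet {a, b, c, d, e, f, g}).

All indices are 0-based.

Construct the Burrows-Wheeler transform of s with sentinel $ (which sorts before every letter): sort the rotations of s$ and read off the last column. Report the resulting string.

rank  rotation                  last
    0  $dbagcbeabgbfgbgfeeagdef  f
    1  abgbfgbgfeeagdef$dbagcbe  e
    2  agcbeabgbfgbgfeeagdef$db  b
    3  agdef$dbagcbeabgbfgbgfee  e
    4  bagcbeabgbfgbgfeeagdef$d  d
    5  beabgbfgbgfeeagdef$dbagc  c
    6  bfgbgfeeagdef$dbagcbeabg  g
    7  bgbfgbgfeeagdef$dbagcbea  a
    8  bgfeeagdef$dbagcbeabgbfg  g
    9  cbeabgbfgbgfeeagdef$dbag  g
   10  dbagcbeabgbfgbgfeeagdef$  $
   11  def$dbagcbeabgbfgbgfeeag  g
   12  eabgbfgbgfeeagdef$dbagcb  b
   13  eagdef$dbagcbeabgbfgbgfe  e
   14  eeagdef$dbagcbeabgbfgbgf  f
   15  ef$dbagcbeabgbfgbgfeeagd  d
   16  f$dbagcbeabgbfgbgfeeagde  e
   17  feeagdef$dbagcbeabgbfgbg  g
   18  fgbgfeeagdef$dbagcbeabgb  b
   19  gbfgbgfeeagdef$dbagcbeab  b
   20  gbgfeeagdef$dbagcbeabgbf  f
   21  gcbeabgbfgbgfeeagdef$dba  a
   22  gdef$dbagcbeabgbfgbgfeea  a
   23  gfeeagdef$dbagcbeabgbfgb  b

febedcgagg$gbefdegbbfaab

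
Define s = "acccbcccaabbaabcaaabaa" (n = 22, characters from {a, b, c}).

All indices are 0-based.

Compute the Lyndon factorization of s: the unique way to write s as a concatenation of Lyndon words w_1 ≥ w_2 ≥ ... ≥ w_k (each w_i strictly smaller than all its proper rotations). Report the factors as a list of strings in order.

emit factor 1: 'acccbccc' (i=0, period=8)
emit factor 2: 'aabbaabc' (i=8, period=8)
emit factor 3: 'aaab' (i=16, period=4)
emit factor 4: 'a' (i=20, period=1)
emit factor 5: 'a' (i=21, period=1)

["acccbccc", "aabbaabc", "aaab", "a", "a"]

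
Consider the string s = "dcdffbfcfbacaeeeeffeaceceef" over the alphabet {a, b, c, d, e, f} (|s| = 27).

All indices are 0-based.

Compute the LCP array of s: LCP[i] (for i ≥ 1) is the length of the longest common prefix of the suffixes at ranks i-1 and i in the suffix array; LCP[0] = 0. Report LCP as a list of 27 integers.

[0, 2, 1, 0, 1, 0, 1, 1, 2, 1, 0, 1, 0, 1, 1, 3, 2, 3, 1, 2, 0, 1, 2, 1, 1, 1, 2]

sorted suffixes:
  #0 SA[0]=10  'acaeeeeffeaceceef'
  #1 SA[1]=20  'aceceef'
  #2 SA[2]=12  'aeeeeffeaceceef'
  #3 SA[3]=9  'bacaeeeeffeaceceef'
  #4 SA[4]=5  'bfcfbacaeeeeffeaceceef'
  #5 SA[5]=11  'caeeeeffeaceceef'
  #6 SA[6]=1  'cdffbfcfbacaeeeeffeaceceef'
  #7 SA[7]=21  'ceceef'
  #8 SA[8]=23  'ceef'
  #9 SA[9]=7  'cfbacaeeeeffeaceceef'
  #10 SA[10]=0  'dcdffbfcfbacaeeeeffeaceceef'
  #11 SA[11]=2  'dffbfcfbacaeeeeffeaceceef'
  #12 SA[12]=19  'eaceceef'
  #13 SA[13]=22  'eceef'
  #14 SA[14]=13  'eeeeffeaceceef'
  #15 SA[15]=14  'eeeffeaceceef'
  #16 SA[16]=24  'eef'
  #17 SA[17]=15  'eeffeaceceef'
  #18 SA[18]=25  'ef'
  #19 SA[19]=16  'effeaceceef'
  #20 SA[20]=26  'f'
  #21 SA[21]=8  'fbacaeeeeffeaceceef'
  #22 SA[22]=4  'fbfcfbacaeeeeffeaceceef'
  #23 SA[23]=6  'fcfbacaeeeeffeaceceef'
  #24 SA[24]=18  'feaceceef'
  #25 SA[25]=3  'ffbfcfbacaeeeeffeaceceef'
  #26 SA[26]=17  'ffeaceceef'

SA = [10, 20, 12, 9, 5, 11, 1, 21, 23, 7, 0, 2, 19, 22, 13, 14, 24, 15, 25, 16, 26, 8, 4, 6, 18, 3, 17]
i: (SA[i-1],SA[i]) lcp shared
  1: (10,20) 2 'ac'
  2: (20,12) 1 'a'
  3: (12,9) 0 ''
  4: (9,5) 1 'b'
  5: (5,11) 0 ''
  6: (11,1) 1 'c'
  7: (1,21) 1 'c'
  8: (21,23) 2 'ce'
  9: (23,7) 1 'c'
  10: (7,0) 0 ''
  11: (0,2) 1 'd'
  12: (2,19) 0 ''
  13: (19,22) 1 'e'
  14: (22,13) 1 'e'
  15: (13,14) 3 'eee'
  16: (14,24) 2 'ee'
  17: (24,15) 3 'eef'
  18: (15,25) 1 'e'
  19: (25,16) 2 'ef'
  20: (16,26) 0 ''
  21: (26,8) 1 'f'
  22: (8,4) 2 'fb'
  23: (4,6) 1 'f'
  24: (6,18) 1 'f'
  25: (18,3) 1 'f'
  26: (3,17) 2 'ff'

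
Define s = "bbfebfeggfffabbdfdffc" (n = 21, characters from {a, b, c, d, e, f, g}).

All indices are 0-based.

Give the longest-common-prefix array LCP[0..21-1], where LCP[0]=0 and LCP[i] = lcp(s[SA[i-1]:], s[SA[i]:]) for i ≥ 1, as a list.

sorted suffixes:
  #0 SA[0]=12  'abbdfdffc'
  #1 SA[1]=13  'bbdfdffc'
  #2 SA[2]=0  'bbfebfeggfffabbdfdffc'
  #3 SA[3]=14  'bdfdffc'
  #4 SA[4]=1  'bfebfeggfffabbdfdffc'
  #5 SA[5]=4  'bfeggfffabbdfdffc'
  #6 SA[6]=20  'c'
  #7 SA[7]=15  'dfdffc'
  #8 SA[8]=17  'dffc'
  #9 SA[9]=3  'ebfeggfffabbdfdffc'
  #10 SA[10]=6  'eggfffabbdfdffc'
  #11 SA[11]=11  'fabbdfdffc'
  #12 SA[12]=19  'fc'
  #13 SA[13]=16  'fdffc'
  #14 SA[14]=2  'febfeggfffabbdfdffc'
  #15 SA[15]=5  'feggfffabbdfdffc'
  #16 SA[16]=10  'ffabbdfdffc'
  #17 SA[17]=18  'ffc'
  #18 SA[18]=9  'fffabbdfdffc'
  #19 SA[19]=8  'gfffabbdfdffc'
  #20 SA[20]=7  'ggfffabbdfdffc'

SA = [12, 13, 0, 14, 1, 4, 20, 15, 17, 3, 6, 11, 19, 16, 2, 5, 10, 18, 9, 8, 7]
[i] adj suffixes → lcp
  [1] 12/13 → 0 ('')
  [2] 13/0 → 2 ('bb')
  [3] 0/14 → 1 ('b')
  [4] 14/1 → 1 ('b')
  [5] 1/4 → 3 ('bfe')
  [6] 4/20 → 0 ('')
  [7] 20/15 → 0 ('')
  [8] 15/17 → 2 ('df')
  [9] 17/3 → 0 ('')
  [10] 3/6 → 1 ('e')
  [11] 6/11 → 0 ('')
  [12] 11/19 → 1 ('f')
  [13] 19/16 → 1 ('f')
  [14] 16/2 → 1 ('f')
  [15] 2/5 → 2 ('fe')
  [16] 5/10 → 1 ('f')
  [17] 10/18 → 2 ('ff')
  [18] 18/9 → 2 ('ff')
  [19] 9/8 → 0 ('')
  [20] 8/7 → 1 ('g')

[0, 0, 2, 1, 1, 3, 0, 0, 2, 0, 1, 0, 1, 1, 1, 2, 1, 2, 2, 0, 1]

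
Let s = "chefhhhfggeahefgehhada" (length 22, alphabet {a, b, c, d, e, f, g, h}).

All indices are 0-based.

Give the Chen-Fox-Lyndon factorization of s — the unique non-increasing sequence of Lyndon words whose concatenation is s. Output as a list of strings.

["chefhhhfgge", "ahefgehh", "ad", "a"]

emit factor 1: 'chefhhhfgge' (i=0, period=11)
emit factor 2: 'ahefgehh' (i=11, period=8)
emit factor 3: 'ad' (i=19, period=2)
emit factor 4: 'a' (i=21, period=1)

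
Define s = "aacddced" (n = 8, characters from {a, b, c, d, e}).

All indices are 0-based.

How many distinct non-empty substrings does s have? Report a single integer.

sorted suffixes:
  #0 SA[0]=0  'aacddced'
  #1 SA[1]=1  'acddced'
  #2 SA[2]=2  'cddced'
  #3 SA[3]=5  'ced'
  #4 SA[4]=7  'd'
  #5 SA[5]=4  'dced'
  #6 SA[6]=3  'ddced'
  #7 SA[7]=6  'ed'

SA = [0, 1, 2, 5, 7, 4, 3, 6]
i: (SA[i-1],SA[i]) lcp shared
  1: (0,1) 1 'a'
  2: (1,2) 0 ''
  3: (2,5) 1 'c'
  4: (5,7) 0 ''
  5: (7,4) 1 'd'
  6: (4,3) 1 'd'
  7: (3,6) 0 ''

n(n+1)/2 = 8·9/2 = 36
Σ LCP = 0 + 1 + 0 + 1 + 0 + 1 + 1 + 0 = 4
distinct = 36 − 4 = 32

32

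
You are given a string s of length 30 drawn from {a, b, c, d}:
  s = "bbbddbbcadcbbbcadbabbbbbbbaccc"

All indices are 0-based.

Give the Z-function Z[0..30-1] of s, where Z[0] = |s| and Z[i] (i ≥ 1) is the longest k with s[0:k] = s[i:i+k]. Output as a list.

Z[0]=30
i=1: fresh scan; Z[1]=2 grow→box=[1,3)
i=2: min(r-i=1, Z[1]=2)=1; Z[2]=1
i=3: fresh scan; Z[3]=0
i=4: fresh scan; Z[4]=0
i=5: fresh scan; Z[5]=2 grow→box=[5,7)
i=6: min(r-i=1, Z[1]=2)=1; Z[6]=1
i=7: fresh scan; Z[7]=0
i=8: fresh scan; Z[8]=0
i=9: fresh scan; Z[9]=0
i=10: fresh scan; Z[10]=0
i=11: fresh scan; Z[11]=3 grow→box=[11,14)
i=12: min(r-i=2, Z[1]=2)=2; Z[12]=2
i=13: min(r-i=1, Z[2]=1)=1; Z[13]=1
i=14: fresh scan; Z[14]=0
i=15: fresh scan; Z[15]=0
i=16: fresh scan; Z[16]=0
i=17: fresh scan; Z[17]=1 grow→box=[17,18)
i=18: fresh scan; Z[18]=0
i=19: fresh scan; Z[19]=3 grow→box=[19,22)
i=20: min(r-i=2, Z[1]=2)=2; Z[20]=3 grow→box=[20,23)
i=21: min(r-i=2, Z[1]=2)=2; Z[21]=3 grow→box=[21,24)
i=22: min(r-i=2, Z[1]=2)=2; Z[22]=3 grow→box=[22,25)
i=23: min(r-i=2, Z[1]=2)=2; Z[23]=3 grow→box=[23,26)
i=24: min(r-i=2, Z[1]=2)=2; Z[24]=2
i=25: min(r-i=1, Z[2]=1)=1; Z[25]=1
i=26: fresh scan; Z[26]=0
i=27: fresh scan; Z[27]=0
i=28: fresh scan; Z[28]=0
i=29: fresh scan; Z[29]=0

[30, 2, 1, 0, 0, 2, 1, 0, 0, 0, 0, 3, 2, 1, 0, 0, 0, 1, 0, 3, 3, 3, 3, 3, 2, 1, 0, 0, 0, 0]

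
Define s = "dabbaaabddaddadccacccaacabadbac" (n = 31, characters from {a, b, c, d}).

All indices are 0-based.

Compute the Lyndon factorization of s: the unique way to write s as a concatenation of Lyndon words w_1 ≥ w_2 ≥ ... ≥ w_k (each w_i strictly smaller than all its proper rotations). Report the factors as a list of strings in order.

emit factor 1: 'd' (i=0, period=1)
emit factor 2: 'abb' (i=1, period=3)
emit factor 3: 'aaabddaddadccacccaacabadbac' (i=4, period=27)

["d", "abb", "aaabddaddadccacccaacabadbac"]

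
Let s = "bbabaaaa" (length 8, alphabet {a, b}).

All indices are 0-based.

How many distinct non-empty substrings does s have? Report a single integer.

26

sorted suffixes:
  #0 SA[0]=7  'a'
  #1 SA[1]=6  'aa'
  #2 SA[2]=5  'aaa'
  #3 SA[3]=4  'aaaa'
  #4 SA[4]=2  'abaaaa'
  #5 SA[5]=3  'baaaa'
  #6 SA[6]=1  'babaaaa'
  #7 SA[7]=0  'bbabaaaa'

SA = [7, 6, 5, 4, 2, 3, 1, 0]
rank  pair      lcp
   1  s[7:],s[6:]  1  'a'
   2  s[6:],s[5:]  2  'aa'
   3  s[5:],s[4:]  3  'aaa'
   4  s[4:],s[2:]  1  'a'
   5  s[2:],s[3:]  0  ''
   6  s[3:],s[1:]  2  'ba'
   7  s[1:],s[0:]  1  'b'

n(n+1)/2 = 8·9/2 = 36
Σ LCP = 0 + 1 + 2 + 3 + 1 + 0 + 2 + 1 = 10
distinct = 36 − 10 = 26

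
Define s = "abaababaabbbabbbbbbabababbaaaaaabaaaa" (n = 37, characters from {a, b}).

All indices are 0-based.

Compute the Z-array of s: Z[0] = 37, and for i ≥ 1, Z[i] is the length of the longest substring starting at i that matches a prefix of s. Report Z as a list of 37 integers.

[37, 0, 1, 3, 0, 5, 0, 1, 2, 0, 0, 0, 2, 0, 0, 0, 0, 0, 0, 3, 0, 3, 0, 2, 0, 0, 1, 1, 1, 1, 1, 4, 0, 1, 1, 1, 1]

Z[0]=37
i=1: i≥r, start 0; Z[1]=0
i=2: i≥r, start 0; Z[2]=1 grow→box=[2,3)
i=3: i≥r, start 0; Z[3]=3 grow→box=[3,6)
i=4: min(r-i=2, Z[1]=0)=0; Z[4]=0
i=5: min(r-i=1, Z[2]=1)=1; Z[5]=5 grow→box=[5,10)
i=6: min(r-i=4, Z[1]=0)=0; Z[6]=0
i=7: min(r-i=3, Z[2]=1)=1; Z[7]=1
i=8: min(r-i=2, Z[3]=3)=2; Z[8]=2
i=9: min(r-i=1, Z[4]=0)=0; Z[9]=0
i=10: i≥r, start 0; Z[10]=0
i=11: i≥r, start 0; Z[11]=0
i=12: i≥r, start 0; Z[12]=2 grow→box=[12,14)
i=13: min(r-i=1, Z[1]=0)=0; Z[13]=0
i=14: i≥r, start 0; Z[14]=0
i=15: i≥r, start 0; Z[15]=0
i=16: i≥r, start 0; Z[16]=0
i=17: i≥r, start 0; Z[17]=0
i=18: i≥r, start 0; Z[18]=0
i=19: i≥r, start 0; Z[19]=3 grow→box=[19,22)
i=20: min(r-i=2, Z[1]=0)=0; Z[20]=0
i=21: min(r-i=1, Z[2]=1)=1; Z[21]=3 grow→box=[21,24)
i=22: min(r-i=2, Z[1]=0)=0; Z[22]=0
i=23: min(r-i=1, Z[2]=1)=1; Z[23]=2 grow→box=[23,25)
i=24: min(r-i=1, Z[1]=0)=0; Z[24]=0
i=25: i≥r, start 0; Z[25]=0
i=26: i≥r, start 0; Z[26]=1 grow→box=[26,27)
i=27: i≥r, start 0; Z[27]=1 grow→box=[27,28)
i=28: i≥r, start 0; Z[28]=1 grow→box=[28,29)
i=29: i≥r, start 0; Z[29]=1 grow→box=[29,30)
i=30: i≥r, start 0; Z[30]=1 grow→box=[30,31)
i=31: i≥r, start 0; Z[31]=4 grow→box=[31,35)
i=32: min(r-i=3, Z[1]=0)=0; Z[32]=0
i=33: min(r-i=2, Z[2]=1)=1; Z[33]=1
i=34: min(r-i=1, Z[3]=3)=1; Z[34]=1
i=35: i≥r, start 0; Z[35]=1 grow→box=[35,36)
i=36: i≥r, start 0; Z[36]=1 grow→box=[36,37)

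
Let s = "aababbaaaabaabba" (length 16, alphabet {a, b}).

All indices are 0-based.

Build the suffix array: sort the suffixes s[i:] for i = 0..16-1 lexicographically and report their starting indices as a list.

rank | idx | suffix
   0 |  15 | a
   1 |   6 | aaaabaabba
   2 |   7 | aaabaabba
   3 |   8 | aabaabba
   4 |   0 | aababbaaaabaabba
   5 |  11 | aabba
   6 |   9 | abaabba
   7 |   1 | ababbaaaabaabba
   8 |  12 | abba
   9 |   3 | abbaaaabaabba
  10 |  14 | ba
  11 |   5 | baaaabaabba
  12 |  10 | baabba
  13 |   2 | babbaaaabaabba
  14 |  13 | bba
  15 |   4 | bbaaaabaabba

[15, 6, 7, 8, 0, 11, 9, 1, 12, 3, 14, 5, 10, 2, 13, 4]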